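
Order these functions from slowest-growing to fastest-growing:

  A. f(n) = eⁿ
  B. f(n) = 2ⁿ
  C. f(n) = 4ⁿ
B < A < C

Comparing growth rates:
B = 2ⁿ is O(2ⁿ)
A = eⁿ is O(eⁿ)
C = 4ⁿ is O(4ⁿ)

Therefore, the order from slowest to fastest is: B < A < C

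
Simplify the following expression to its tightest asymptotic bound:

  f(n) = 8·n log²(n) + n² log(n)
Θ(n² log n)

Order the terms by growth rate: 8·n log²(n) ≺ n² log(n).
The fastest-growing term n² log(n) dominates as n → ∞; dropping its constant factor gives Θ(n² log n).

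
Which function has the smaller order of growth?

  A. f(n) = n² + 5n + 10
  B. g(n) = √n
B

f(n) = n² + 5n + 10 is O(n²), while g(n) = √n is O(√n).
Since O(√n) grows slower than O(n²), g(n) is dominated.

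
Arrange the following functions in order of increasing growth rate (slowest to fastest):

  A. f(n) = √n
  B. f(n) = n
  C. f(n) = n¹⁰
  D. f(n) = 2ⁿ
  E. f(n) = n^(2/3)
A < E < B < C < D

Comparing growth rates:
A = √n is O(√n)
E = n^(2/3) is O(n^(2/3))
B = n is O(n)
C = n¹⁰ is O(n¹⁰)
D = 2ⁿ is O(2ⁿ)

Therefore, the order from slowest to fastest is: A < E < B < C < D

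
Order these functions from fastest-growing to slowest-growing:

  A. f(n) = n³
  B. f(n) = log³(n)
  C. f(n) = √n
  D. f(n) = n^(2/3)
A > D > C > B

Comparing growth rates:
A = n³ is O(n³)
D = n^(2/3) is O(n^(2/3))
C = √n is O(√n)
B = log³(n) is O(log³ n)

Therefore, the order from fastest to slowest is: A > D > C > B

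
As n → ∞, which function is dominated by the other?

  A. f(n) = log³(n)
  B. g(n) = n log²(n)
A

f(n) = log³(n) is O(log³ n), while g(n) = n log²(n) is O(n log² n).
Since O(log³ n) grows slower than O(n log² n), f(n) is dominated.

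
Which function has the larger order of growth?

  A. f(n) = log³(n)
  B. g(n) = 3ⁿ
B

f(n) = log³(n) is O(log³ n), while g(n) = 3ⁿ is O(3ⁿ).
Since O(3ⁿ) grows faster than O(log³ n), g(n) dominates.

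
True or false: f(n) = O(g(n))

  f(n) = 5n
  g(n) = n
True

f(n) = 5n and g(n) = n are both O(n).
Big-O permits equal growth rates (f ≤ c·g for some c), so f(n) = O(g(n)) is true.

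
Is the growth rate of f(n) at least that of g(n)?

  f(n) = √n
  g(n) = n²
False

f(n) = √n is O(√n), and g(n) = n² is O(n²).
Since O(√n) grows slower than O(n²), f(n) = Ω(g(n)) is false.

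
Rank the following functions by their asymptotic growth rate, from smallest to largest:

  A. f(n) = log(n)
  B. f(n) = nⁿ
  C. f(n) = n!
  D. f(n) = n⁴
A < D < C < B

Comparing growth rates:
A = log(n) is O(log n)
D = n⁴ is O(n⁴)
C = n! is O(n!)
B = nⁿ is O(nⁿ)

Therefore, the order from slowest to fastest is: A < D < C < B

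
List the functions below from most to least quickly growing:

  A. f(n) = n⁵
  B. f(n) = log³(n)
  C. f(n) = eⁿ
C > A > B

Comparing growth rates:
C = eⁿ is O(eⁿ)
A = n⁵ is O(n⁵)
B = log³(n) is O(log³ n)

Therefore, the order from fastest to slowest is: C > A > B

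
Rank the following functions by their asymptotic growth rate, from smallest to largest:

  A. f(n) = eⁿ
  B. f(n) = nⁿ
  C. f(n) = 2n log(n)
C < A < B

Comparing growth rates:
C = 2n log(n) is O(n log n)
A = eⁿ is O(eⁿ)
B = nⁿ is O(nⁿ)

Therefore, the order from slowest to fastest is: C < A < B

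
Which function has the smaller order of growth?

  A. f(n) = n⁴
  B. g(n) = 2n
B

f(n) = n⁴ is O(n⁴), while g(n) = 2n is O(n).
Since O(n) grows slower than O(n⁴), g(n) is dominated.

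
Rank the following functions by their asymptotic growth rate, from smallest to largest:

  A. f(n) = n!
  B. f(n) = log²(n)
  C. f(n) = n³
B < C < A

Comparing growth rates:
B = log²(n) is O(log² n)
C = n³ is O(n³)
A = n! is O(n!)

Therefore, the order from slowest to fastest is: B < C < A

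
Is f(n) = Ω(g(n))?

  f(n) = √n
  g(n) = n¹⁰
False

f(n) = √n is O(√n), and g(n) = n¹⁰ is O(n¹⁰).
Since O(√n) grows slower than O(n¹⁰), f(n) = Ω(g(n)) is false.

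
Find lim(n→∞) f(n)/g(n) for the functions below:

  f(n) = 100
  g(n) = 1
100

Since 100 and 1 have the same growth rate (O(1)),
the ratio converges to a constant: 100.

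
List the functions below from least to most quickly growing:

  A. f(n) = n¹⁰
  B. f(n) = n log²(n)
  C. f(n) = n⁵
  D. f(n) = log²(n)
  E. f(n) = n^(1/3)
D < E < B < C < A

Comparing growth rates:
D = log²(n) is O(log² n)
E = n^(1/3) is O(n^(1/3))
B = n log²(n) is O(n log² n)
C = n⁵ is O(n⁵)
A = n¹⁰ is O(n¹⁰)

Therefore, the order from slowest to fastest is: D < E < B < C < A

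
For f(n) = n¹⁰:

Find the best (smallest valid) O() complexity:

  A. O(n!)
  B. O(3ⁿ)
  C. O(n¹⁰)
C

f(n) = n¹⁰ is O(n¹⁰).
All listed options are valid Big-O bounds (upper bounds),
but O(n¹⁰) is the tightest (smallest valid bound).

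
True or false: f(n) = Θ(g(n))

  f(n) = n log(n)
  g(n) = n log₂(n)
True

f(n) = n log(n) and g(n) = n log₂(n) are both O(n log n).
Since they have the same asymptotic growth rate, f(n) = Θ(g(n)) is true.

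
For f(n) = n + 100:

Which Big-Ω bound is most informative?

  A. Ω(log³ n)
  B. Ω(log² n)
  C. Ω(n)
C

f(n) = n + 100 is Ω(n).
All listed options are valid Big-Ω bounds (lower bounds),
but Ω(n) is the tightest (largest valid bound).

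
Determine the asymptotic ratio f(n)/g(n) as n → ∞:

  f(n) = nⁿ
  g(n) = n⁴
∞

Since nⁿ (O(nⁿ)) grows faster than n⁴ (O(n⁴)),
the ratio f(n)/g(n) → ∞ as n → ∞.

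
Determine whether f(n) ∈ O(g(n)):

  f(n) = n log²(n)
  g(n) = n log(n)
False

f(n) = n log²(n) is O(n log² n), and g(n) = n log(n) is O(n log n).
Since O(n log² n) grows faster than O(n log n), f(n) = O(g(n)) is false.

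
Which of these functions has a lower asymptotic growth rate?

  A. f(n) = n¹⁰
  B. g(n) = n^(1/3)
B

f(n) = n¹⁰ is O(n¹⁰), while g(n) = n^(1/3) is O(n^(1/3)).
Since O(n^(1/3)) grows slower than O(n¹⁰), g(n) is dominated.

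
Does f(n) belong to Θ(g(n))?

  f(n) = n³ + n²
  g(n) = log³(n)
False

f(n) = n³ + n² is O(n³), and g(n) = log³(n) is O(log³ n).
Since they have different growth rates, f(n) = Θ(g(n)) is false.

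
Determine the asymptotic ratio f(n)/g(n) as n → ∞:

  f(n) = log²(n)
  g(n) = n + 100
0

Since log²(n) (O(log² n)) grows slower than n + 100 (O(n)),
the ratio f(n)/g(n) → 0 as n → ∞.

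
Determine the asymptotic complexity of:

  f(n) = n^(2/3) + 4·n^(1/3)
O(n^(2/3))

The dominant term in n^(2/3) + 4·n^(1/3) is n^(2/3), which is Θ(n^(2/3)).
Lower-order terms (4·n^(1/3)) are asymptotically negligible.
Constants are absorbed, so the tightest bound is O(n^(2/3)).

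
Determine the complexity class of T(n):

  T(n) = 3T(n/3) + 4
Θ(n)

Master Theorem: a = 3, b = 3, f(n) = 4.
Compute the critical exponent d = log₃(3) = 1.
Compare f(n) = Θ(1) against n^d:
  k = 0 < d = 1, so f(n) = O(n^(d-ε)) — Case 1.
  The recursion cost dominates: T(n) = Θ(n^d) = Θ(n).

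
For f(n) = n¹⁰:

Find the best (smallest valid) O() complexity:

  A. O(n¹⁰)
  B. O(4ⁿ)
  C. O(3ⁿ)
A

f(n) = n¹⁰ is O(n¹⁰).
All listed options are valid Big-O bounds (upper bounds),
but O(n¹⁰) is the tightest (smallest valid bound).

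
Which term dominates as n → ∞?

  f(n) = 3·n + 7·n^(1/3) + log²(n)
3·n

Looking at each term:
  - 3·n is O(n)
  - 7·n^(1/3) is O(n^(1/3))
  - log²(n) is O(log² n)

The term 3·n (O(n)) grows fastest and dominates all others.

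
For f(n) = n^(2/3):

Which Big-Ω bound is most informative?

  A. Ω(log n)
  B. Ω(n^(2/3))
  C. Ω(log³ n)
B

f(n) = n^(2/3) is Ω(n^(2/3)).
All listed options are valid Big-Ω bounds (lower bounds),
but Ω(n^(2/3)) is the tightest (largest valid bound).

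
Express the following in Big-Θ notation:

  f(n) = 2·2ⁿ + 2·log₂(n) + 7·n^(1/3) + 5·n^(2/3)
Θ(2ⁿ)

Order the terms by growth rate: 2·log₂(n) ≺ 7·n^(1/3) ≺ 5·n^(2/3) ≺ 2·2ⁿ.
The fastest-growing term 2·2ⁿ dominates as n → ∞; dropping its constant factor gives Θ(2ⁿ).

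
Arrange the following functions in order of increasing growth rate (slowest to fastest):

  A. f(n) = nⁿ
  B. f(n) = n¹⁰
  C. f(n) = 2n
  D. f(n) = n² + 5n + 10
C < D < B < A

Comparing growth rates:
C = 2n is O(n)
D = n² + 5n + 10 is O(n²)
B = n¹⁰ is O(n¹⁰)
A = nⁿ is O(nⁿ)

Therefore, the order from slowest to fastest is: C < D < B < A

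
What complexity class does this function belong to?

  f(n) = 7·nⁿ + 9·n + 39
O(nⁿ)

The dominant term in 7·nⁿ + 9·n + 39 is 7·nⁿ, which is Θ(nⁿ).
Lower-order terms (9·n, 39) are asymptotically negligible.
Constants are absorbed, so the tightest bound is O(nⁿ).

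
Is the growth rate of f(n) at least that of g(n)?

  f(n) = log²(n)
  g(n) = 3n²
False

f(n) = log²(n) is O(log² n), and g(n) = 3n² is O(n²).
Since O(log² n) grows slower than O(n²), f(n) = Ω(g(n)) is false.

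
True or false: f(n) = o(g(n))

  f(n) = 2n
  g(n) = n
False

f(n) = 2n is O(n), and g(n) = n is O(n).
Since they have the same growth rate, f(n) = o(g(n)) is false.
(f = o(g) requires f to grow strictly slower, not equal.)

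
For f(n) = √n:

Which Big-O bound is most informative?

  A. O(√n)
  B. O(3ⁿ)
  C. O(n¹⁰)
A

f(n) = √n is O(√n).
All listed options are valid Big-O bounds (upper bounds),
but O(√n) is the tightest (smallest valid bound).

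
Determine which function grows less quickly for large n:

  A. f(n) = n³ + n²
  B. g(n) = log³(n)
B

f(n) = n³ + n² is O(n³), while g(n) = log³(n) is O(log³ n).
Since O(log³ n) grows slower than O(n³), g(n) is dominated.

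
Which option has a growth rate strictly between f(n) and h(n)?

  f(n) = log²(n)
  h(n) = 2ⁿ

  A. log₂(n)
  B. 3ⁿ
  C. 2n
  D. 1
C

We need g(n) with log²(n) = o(g(n)) and g(n) = o(2ⁿ), i.e. O(log² n) ≺ g ≺ O(2ⁿ).
Check each option:
  A. log₂(n) — O(log n) does not grow strictly faster than f(n)
  B. 3ⁿ — O(3ⁿ) does not grow strictly slower than h(n)
  C. 2n — O(n) is strictly between O(log² n) and O(2ⁿ) ✓
  D. 1 — O(1) does not grow strictly faster than f(n)

Only option C (2n) lies strictly between.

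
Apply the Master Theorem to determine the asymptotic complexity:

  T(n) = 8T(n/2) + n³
Θ(n³ log n)

Master Theorem: a = 8, b = 2, f(n) = n³.
Compute the critical exponent d = log₂(8) = 3.
Compare f(n) = Θ(n³) against n^d:
  k = 3 = d, so f(n) = Θ(n^d) — Case 2.
  Work is balanced across levels: T(n) = Θ(n^d log n) = Θ(n³ log n).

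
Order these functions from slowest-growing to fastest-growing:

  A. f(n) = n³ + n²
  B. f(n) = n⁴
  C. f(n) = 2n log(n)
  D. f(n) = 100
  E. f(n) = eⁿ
D < C < A < B < E

Comparing growth rates:
D = 100 is O(1)
C = 2n log(n) is O(n log n)
A = n³ + n² is O(n³)
B = n⁴ is O(n⁴)
E = eⁿ is O(eⁿ)

Therefore, the order from slowest to fastest is: D < C < A < B < E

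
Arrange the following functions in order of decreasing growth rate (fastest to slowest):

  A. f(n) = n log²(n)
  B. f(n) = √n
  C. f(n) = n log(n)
A > C > B

Comparing growth rates:
A = n log²(n) is O(n log² n)
C = n log(n) is O(n log n)
B = √n is O(√n)

Therefore, the order from fastest to slowest is: A > C > B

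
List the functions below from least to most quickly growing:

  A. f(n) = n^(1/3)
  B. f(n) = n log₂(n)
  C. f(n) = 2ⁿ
A < B < C

Comparing growth rates:
A = n^(1/3) is O(n^(1/3))
B = n log₂(n) is O(n log n)
C = 2ⁿ is O(2ⁿ)

Therefore, the order from slowest to fastest is: A < B < C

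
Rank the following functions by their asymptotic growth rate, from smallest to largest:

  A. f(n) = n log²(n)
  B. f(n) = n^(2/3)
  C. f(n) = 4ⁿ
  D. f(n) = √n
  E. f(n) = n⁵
D < B < A < E < C

Comparing growth rates:
D = √n is O(√n)
B = n^(2/3) is O(n^(2/3))
A = n log²(n) is O(n log² n)
E = n⁵ is O(n⁵)
C = 4ⁿ is O(4ⁿ)

Therefore, the order from slowest to fastest is: D < B < A < E < C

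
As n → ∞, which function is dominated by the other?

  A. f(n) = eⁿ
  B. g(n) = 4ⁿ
A

f(n) = eⁿ is O(eⁿ), while g(n) = 4ⁿ is O(4ⁿ).
Since O(eⁿ) grows slower than O(4ⁿ), f(n) is dominated.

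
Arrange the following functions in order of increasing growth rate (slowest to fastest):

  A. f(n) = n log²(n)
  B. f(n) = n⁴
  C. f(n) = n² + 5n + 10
A < C < B

Comparing growth rates:
A = n log²(n) is O(n log² n)
C = n² + 5n + 10 is O(n²)
B = n⁴ is O(n⁴)

Therefore, the order from slowest to fastest is: A < C < B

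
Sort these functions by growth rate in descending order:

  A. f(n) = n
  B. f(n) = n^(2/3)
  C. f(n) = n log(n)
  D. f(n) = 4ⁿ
D > C > A > B

Comparing growth rates:
D = 4ⁿ is O(4ⁿ)
C = n log(n) is O(n log n)
A = n is O(n)
B = n^(2/3) is O(n^(2/3))

Therefore, the order from fastest to slowest is: D > C > A > B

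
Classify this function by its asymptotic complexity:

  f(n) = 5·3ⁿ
O(3ⁿ)

The dominant term in 5·3ⁿ is 5·3ⁿ, which is Θ(3ⁿ).
Constants are absorbed, so the tightest bound is O(3ⁿ).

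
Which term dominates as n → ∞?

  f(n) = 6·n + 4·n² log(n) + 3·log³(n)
4·n² log(n)

Looking at each term:
  - 6·n is O(n)
  - 4·n² log(n) is O(n² log n)
  - 3·log³(n) is O(log³ n)

The term 4·n² log(n) (O(n² log n)) grows fastest and dominates all others.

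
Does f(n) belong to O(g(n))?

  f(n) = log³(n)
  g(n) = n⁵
True

f(n) = log³(n) is O(log³ n), and g(n) = n⁵ is O(n⁵).
Since O(log³ n) ⊆ O(n⁵) (f grows no faster than g), f(n) = O(g(n)) is true.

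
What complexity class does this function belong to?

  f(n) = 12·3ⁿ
O(3ⁿ)

The dominant term in 12·3ⁿ is 12·3ⁿ, which is Θ(3ⁿ).
Constants are absorbed, so the tightest bound is O(3ⁿ).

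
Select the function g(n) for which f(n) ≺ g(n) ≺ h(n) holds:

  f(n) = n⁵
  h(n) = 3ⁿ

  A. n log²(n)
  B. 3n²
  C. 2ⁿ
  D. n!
C

We need g(n) with n⁵ = o(g(n)) and g(n) = o(3ⁿ), i.e. O(n⁵) ≺ g ≺ O(3ⁿ).
Check each option:
  A. n log²(n) — O(n log² n) does not grow strictly faster than f(n)
  B. 3n² — O(n²) does not grow strictly faster than f(n)
  C. 2ⁿ — O(2ⁿ) is strictly between O(n⁵) and O(3ⁿ) ✓
  D. n! — O(n!) does not grow strictly slower than h(n)

Only option C (2ⁿ) lies strictly between.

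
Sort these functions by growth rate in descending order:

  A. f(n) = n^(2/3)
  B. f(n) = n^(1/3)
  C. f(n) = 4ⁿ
C > A > B

Comparing growth rates:
C = 4ⁿ is O(4ⁿ)
A = n^(2/3) is O(n^(2/3))
B = n^(1/3) is O(n^(1/3))

Therefore, the order from fastest to slowest is: C > A > B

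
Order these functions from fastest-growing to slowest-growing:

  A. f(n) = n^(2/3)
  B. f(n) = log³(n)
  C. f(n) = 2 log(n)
A > B > C

Comparing growth rates:
A = n^(2/3) is O(n^(2/3))
B = log³(n) is O(log³ n)
C = 2 log(n) is O(log n)

Therefore, the order from fastest to slowest is: A > B > C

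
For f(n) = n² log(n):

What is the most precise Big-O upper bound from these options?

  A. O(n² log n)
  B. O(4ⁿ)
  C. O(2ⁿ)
A

f(n) = n² log(n) is O(n² log n).
All listed options are valid Big-O bounds (upper bounds),
but O(n² log n) is the tightest (smallest valid bound).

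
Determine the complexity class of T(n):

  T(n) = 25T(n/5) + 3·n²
Θ(n² log n)

Master Theorem: a = 25, b = 5, f(n) = 3·n².
Compute the critical exponent d = log₅(25) = 2.
Compare f(n) = Θ(n²) against n^d:
  k = 2 = d, so f(n) = Θ(n^d) — Case 2.
  Work is balanced across levels: T(n) = Θ(n^d log n) = Θ(n² log n).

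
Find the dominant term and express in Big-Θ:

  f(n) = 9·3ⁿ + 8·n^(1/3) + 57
Θ(3ⁿ)

Order the terms by growth rate: 57 ≺ 8·n^(1/3) ≺ 9·3ⁿ.
The fastest-growing term 9·3ⁿ dominates as n → ∞; dropping its constant factor gives Θ(3ⁿ).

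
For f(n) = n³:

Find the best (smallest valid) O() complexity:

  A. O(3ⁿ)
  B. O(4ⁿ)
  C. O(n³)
C

f(n) = n³ is O(n³).
All listed options are valid Big-O bounds (upper bounds),
but O(n³) is the tightest (smallest valid bound).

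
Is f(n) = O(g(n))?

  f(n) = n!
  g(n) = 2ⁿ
False

f(n) = n! is O(n!), and g(n) = 2ⁿ is O(2ⁿ).
Since O(n!) grows faster than O(2ⁿ), f(n) = O(g(n)) is false.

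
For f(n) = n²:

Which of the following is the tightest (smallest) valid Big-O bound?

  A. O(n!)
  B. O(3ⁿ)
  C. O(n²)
C

f(n) = n² is O(n²).
All listed options are valid Big-O bounds (upper bounds),
but O(n²) is the tightest (smallest valid bound).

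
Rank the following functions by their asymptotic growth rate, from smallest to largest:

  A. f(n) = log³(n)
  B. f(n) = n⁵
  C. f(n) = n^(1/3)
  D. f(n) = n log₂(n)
A < C < D < B

Comparing growth rates:
A = log³(n) is O(log³ n)
C = n^(1/3) is O(n^(1/3))
D = n log₂(n) is O(n log n)
B = n⁵ is O(n⁵)

Therefore, the order from slowest to fastest is: A < C < D < B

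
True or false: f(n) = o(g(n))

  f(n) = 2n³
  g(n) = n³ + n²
False

f(n) = 2n³ is O(n³), and g(n) = n³ + n² is O(n³).
Since they have the same growth rate, f(n) = o(g(n)) is false.
(f = o(g) requires f to grow strictly slower, not equal.)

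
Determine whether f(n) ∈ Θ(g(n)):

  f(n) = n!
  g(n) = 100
False

f(n) = n! is O(n!), and g(n) = 100 is O(1).
Since they have different growth rates, f(n) = Θ(g(n)) is false.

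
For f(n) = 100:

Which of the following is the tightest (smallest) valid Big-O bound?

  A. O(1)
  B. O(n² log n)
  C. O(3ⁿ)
A

f(n) = 100 is O(1).
All listed options are valid Big-O bounds (upper bounds),
but O(1) is the tightest (smallest valid bound).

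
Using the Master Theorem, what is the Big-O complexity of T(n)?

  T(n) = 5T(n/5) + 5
Θ(n)

Master Theorem: a = 5, b = 5, f(n) = 5.
Compute the critical exponent d = log₅(5) = 1.
Compare f(n) = Θ(1) against n^d:
  k = 0 < d = 1, so f(n) = O(n^(d-ε)) — Case 1.
  The recursion cost dominates: T(n) = Θ(n^d) = Θ(n).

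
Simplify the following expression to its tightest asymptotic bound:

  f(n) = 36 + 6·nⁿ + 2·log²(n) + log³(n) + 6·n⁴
Θ(nⁿ)

Order the terms by growth rate: 36 ≺ 2·log²(n) ≺ log³(n) ≺ 6·n⁴ ≺ 6·nⁿ.
The fastest-growing term 6·nⁿ dominates as n → ∞; dropping its constant factor gives Θ(nⁿ).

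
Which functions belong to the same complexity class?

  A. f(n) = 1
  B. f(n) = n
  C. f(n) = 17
A and C

Examining each function:
  A. 1 is O(1)
  B. n is O(n)
  C. 17 is O(1)

Functions A and C both have the same complexity class.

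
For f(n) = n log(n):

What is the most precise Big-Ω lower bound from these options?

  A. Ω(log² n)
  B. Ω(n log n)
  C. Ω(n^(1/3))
B

f(n) = n log(n) is Ω(n log n).
All listed options are valid Big-Ω bounds (lower bounds),
but Ω(n log n) is the tightest (largest valid bound).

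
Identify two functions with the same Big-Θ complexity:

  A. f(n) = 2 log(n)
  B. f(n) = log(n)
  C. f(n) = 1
A and B

Examining each function:
  A. 2 log(n) is O(log n)
  B. log(n) is O(log n)
  C. 1 is O(1)

Functions A and B both have the same complexity class.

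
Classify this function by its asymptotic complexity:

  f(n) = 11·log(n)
O(log n)

The dominant term in 11·log(n) is 11·log(n), which is Θ(log n).
Constants are absorbed, so the tightest bound is O(log n).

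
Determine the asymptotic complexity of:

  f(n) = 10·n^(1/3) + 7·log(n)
O(n^(1/3))

The dominant term in 10·n^(1/3) + 7·log(n) is 10·n^(1/3), which is Θ(n^(1/3)).
Lower-order terms (7·log(n)) are asymptotically negligible.
Constants are absorbed, so the tightest bound is O(n^(1/3)).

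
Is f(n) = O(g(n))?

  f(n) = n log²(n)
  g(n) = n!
True

f(n) = n log²(n) is O(n log² n), and g(n) = n! is O(n!).
Since O(n log² n) ⊆ O(n!) (f grows no faster than g), f(n) = O(g(n)) is true.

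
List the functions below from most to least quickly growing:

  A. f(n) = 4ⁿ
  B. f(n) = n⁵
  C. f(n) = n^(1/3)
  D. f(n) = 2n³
A > B > D > C

Comparing growth rates:
A = 4ⁿ is O(4ⁿ)
B = n⁵ is O(n⁵)
D = 2n³ is O(n³)
C = n^(1/3) is O(n^(1/3))

Therefore, the order from fastest to slowest is: A > B > D > C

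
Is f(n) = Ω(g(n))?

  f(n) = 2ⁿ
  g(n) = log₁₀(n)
True

f(n) = 2ⁿ is O(2ⁿ), and g(n) = log₁₀(n) is O(log n).
Since O(2ⁿ) grows at least as fast as O(log n), f(n) = Ω(g(n)) is true.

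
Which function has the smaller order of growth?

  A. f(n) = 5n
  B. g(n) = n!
A

f(n) = 5n is O(n), while g(n) = n! is O(n!).
Since O(n) grows slower than O(n!), f(n) is dominated.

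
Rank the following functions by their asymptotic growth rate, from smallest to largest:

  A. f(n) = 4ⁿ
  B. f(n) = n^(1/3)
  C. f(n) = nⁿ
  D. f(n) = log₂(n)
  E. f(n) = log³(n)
D < E < B < A < C

Comparing growth rates:
D = log₂(n) is O(log n)
E = log³(n) is O(log³ n)
B = n^(1/3) is O(n^(1/3))
A = 4ⁿ is O(4ⁿ)
C = nⁿ is O(nⁿ)

Therefore, the order from slowest to fastest is: D < E < B < A < C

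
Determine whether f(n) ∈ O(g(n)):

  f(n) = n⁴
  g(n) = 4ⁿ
True

f(n) = n⁴ is O(n⁴), and g(n) = 4ⁿ is O(4ⁿ).
Since O(n⁴) ⊆ O(4ⁿ) (f grows no faster than g), f(n) = O(g(n)) is true.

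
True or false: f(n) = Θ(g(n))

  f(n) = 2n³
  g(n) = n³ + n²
True

f(n) = 2n³ and g(n) = n³ + n² are both O(n³).
Since they have the same asymptotic growth rate, f(n) = Θ(g(n)) is true.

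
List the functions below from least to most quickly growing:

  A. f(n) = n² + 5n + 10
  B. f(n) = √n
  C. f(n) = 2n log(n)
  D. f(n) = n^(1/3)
D < B < C < A

Comparing growth rates:
D = n^(1/3) is O(n^(1/3))
B = √n is O(√n)
C = 2n log(n) is O(n log n)
A = n² + 5n + 10 is O(n²)

Therefore, the order from slowest to fastest is: D < B < C < A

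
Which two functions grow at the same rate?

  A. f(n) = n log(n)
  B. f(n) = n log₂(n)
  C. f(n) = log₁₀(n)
A and B

Examining each function:
  A. n log(n) is O(n log n)
  B. n log₂(n) is O(n log n)
  C. log₁₀(n) is O(log n)

Functions A and B both have the same complexity class.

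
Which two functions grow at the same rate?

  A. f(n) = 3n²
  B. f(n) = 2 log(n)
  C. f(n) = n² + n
A and C

Examining each function:
  A. 3n² is O(n²)
  B. 2 log(n) is O(log n)
  C. n² + n is O(n²)

Functions A and C both have the same complexity class.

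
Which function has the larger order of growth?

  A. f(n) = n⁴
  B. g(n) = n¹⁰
B

f(n) = n⁴ is O(n⁴), while g(n) = n¹⁰ is O(n¹⁰).
Since O(n¹⁰) grows faster than O(n⁴), g(n) dominates.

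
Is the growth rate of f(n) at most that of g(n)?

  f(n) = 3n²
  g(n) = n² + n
True

f(n) = 3n² and g(n) = n² + n are both O(n²).
Big-O permits equal growth rates (f ≤ c·g for some c), so f(n) = O(g(n)) is true.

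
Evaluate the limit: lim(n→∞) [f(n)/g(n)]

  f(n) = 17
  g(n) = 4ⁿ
0

Since 17 (O(1)) grows slower than 4ⁿ (O(4ⁿ)),
the ratio f(n)/g(n) → 0 as n → ∞.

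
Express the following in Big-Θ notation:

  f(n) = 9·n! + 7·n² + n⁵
Θ(n!)

Order the terms by growth rate: 7·n² ≺ n⁵ ≺ 9·n!.
The fastest-growing term 9·n! dominates as n → ∞; dropping its constant factor gives Θ(n!).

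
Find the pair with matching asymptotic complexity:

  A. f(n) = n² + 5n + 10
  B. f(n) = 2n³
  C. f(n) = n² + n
A and C

Examining each function:
  A. n² + 5n + 10 is O(n²)
  B. 2n³ is O(n³)
  C. n² + n is O(n²)

Functions A and C both have the same complexity class.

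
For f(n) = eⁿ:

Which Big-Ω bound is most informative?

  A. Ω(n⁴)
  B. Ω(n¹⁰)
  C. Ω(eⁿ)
C

f(n) = eⁿ is Ω(eⁿ).
All listed options are valid Big-Ω bounds (lower bounds),
but Ω(eⁿ) is the tightest (largest valid bound).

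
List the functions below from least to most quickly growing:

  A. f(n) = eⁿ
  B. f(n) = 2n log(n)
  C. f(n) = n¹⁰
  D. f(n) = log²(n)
D < B < C < A

Comparing growth rates:
D = log²(n) is O(log² n)
B = 2n log(n) is O(n log n)
C = n¹⁰ is O(n¹⁰)
A = eⁿ is O(eⁿ)

Therefore, the order from slowest to fastest is: D < B < C < A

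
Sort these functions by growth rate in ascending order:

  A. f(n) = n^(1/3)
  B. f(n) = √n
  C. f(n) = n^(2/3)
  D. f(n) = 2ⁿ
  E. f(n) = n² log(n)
A < B < C < E < D

Comparing growth rates:
A = n^(1/3) is O(n^(1/3))
B = √n is O(√n)
C = n^(2/3) is O(n^(2/3))
E = n² log(n) is O(n² log n)
D = 2ⁿ is O(2ⁿ)

Therefore, the order from slowest to fastest is: A < B < C < E < D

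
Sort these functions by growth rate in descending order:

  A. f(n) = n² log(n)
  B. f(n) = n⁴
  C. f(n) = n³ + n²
B > C > A

Comparing growth rates:
B = n⁴ is O(n⁴)
C = n³ + n² is O(n³)
A = n² log(n) is O(n² log n)

Therefore, the order from fastest to slowest is: B > C > A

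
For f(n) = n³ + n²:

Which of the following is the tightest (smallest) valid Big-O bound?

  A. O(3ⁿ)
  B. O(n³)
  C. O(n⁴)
B

f(n) = n³ + n² is O(n³).
All listed options are valid Big-O bounds (upper bounds),
but O(n³) is the tightest (smallest valid bound).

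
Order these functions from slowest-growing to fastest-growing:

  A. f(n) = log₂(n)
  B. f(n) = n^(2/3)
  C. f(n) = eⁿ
A < B < C

Comparing growth rates:
A = log₂(n) is O(log n)
B = n^(2/3) is O(n^(2/3))
C = eⁿ is O(eⁿ)

Therefore, the order from slowest to fastest is: A < B < C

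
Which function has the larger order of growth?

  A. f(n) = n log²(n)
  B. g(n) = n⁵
B

f(n) = n log²(n) is O(n log² n), while g(n) = n⁵ is O(n⁵).
Since O(n⁵) grows faster than O(n log² n), g(n) dominates.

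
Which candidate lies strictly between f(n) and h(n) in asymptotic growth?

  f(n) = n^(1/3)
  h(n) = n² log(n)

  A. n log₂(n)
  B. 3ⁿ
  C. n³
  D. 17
A

We need g(n) with n^(1/3) = o(g(n)) and g(n) = o(n² log(n)), i.e. O(n^(1/3)) ≺ g ≺ O(n² log n).
Check each option:
  A. n log₂(n) — O(n log n) is strictly between O(n^(1/3)) and O(n² log n) ✓
  B. 3ⁿ — O(3ⁿ) does not grow strictly slower than h(n)
  C. n³ — O(n³) does not grow strictly slower than h(n)
  D. 17 — O(1) does not grow strictly faster than f(n)

Only option A (n log₂(n)) lies strictly between.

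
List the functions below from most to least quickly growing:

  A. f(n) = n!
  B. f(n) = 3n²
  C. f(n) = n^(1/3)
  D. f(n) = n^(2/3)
A > B > D > C

Comparing growth rates:
A = n! is O(n!)
B = 3n² is O(n²)
D = n^(2/3) is O(n^(2/3))
C = n^(1/3) is O(n^(1/3))

Therefore, the order from fastest to slowest is: A > B > D > C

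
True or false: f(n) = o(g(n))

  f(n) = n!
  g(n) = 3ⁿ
False

f(n) = n! is O(n!), and g(n) = 3ⁿ is O(3ⁿ).
Since O(n!) grows faster than or equal to O(3ⁿ), f(n) = o(g(n)) is false.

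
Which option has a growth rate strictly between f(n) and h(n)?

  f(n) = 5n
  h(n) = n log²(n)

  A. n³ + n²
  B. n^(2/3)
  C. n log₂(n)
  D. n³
C

We need g(n) with 5n = o(g(n)) and g(n) = o(n log²(n)), i.e. O(n) ≺ g ≺ O(n log² n).
Check each option:
  A. n³ + n² — O(n³) does not grow strictly slower than h(n)
  B. n^(2/3) — O(n^(2/3)) does not grow strictly faster than f(n)
  C. n log₂(n) — O(n log n) is strictly between O(n) and O(n log² n) ✓
  D. n³ — O(n³) does not grow strictly slower than h(n)

Only option C (n log₂(n)) lies strictly between.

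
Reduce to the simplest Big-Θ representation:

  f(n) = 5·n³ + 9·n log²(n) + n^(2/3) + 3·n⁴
Θ(n⁴)

Order the terms by growth rate: n^(2/3) ≺ 9·n log²(n) ≺ 5·n³ ≺ 3·n⁴.
The fastest-growing term 3·n⁴ dominates as n → ∞; dropping its constant factor gives Θ(n⁴).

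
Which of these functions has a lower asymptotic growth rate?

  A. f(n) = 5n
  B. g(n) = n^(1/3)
B

f(n) = 5n is O(n), while g(n) = n^(1/3) is O(n^(1/3)).
Since O(n^(1/3)) grows slower than O(n), g(n) is dominated.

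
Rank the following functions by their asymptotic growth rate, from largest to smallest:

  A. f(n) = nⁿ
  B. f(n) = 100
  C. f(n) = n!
A > C > B

Comparing growth rates:
A = nⁿ is O(nⁿ)
C = n! is O(n!)
B = 100 is O(1)

Therefore, the order from fastest to slowest is: A > C > B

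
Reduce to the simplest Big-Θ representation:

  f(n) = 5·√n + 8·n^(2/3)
Θ(n^(2/3))

Order the terms by growth rate: 5·√n ≺ 8·n^(2/3).
The fastest-growing term 8·n^(2/3) dominates as n → ∞; dropping its constant factor gives Θ(n^(2/3)).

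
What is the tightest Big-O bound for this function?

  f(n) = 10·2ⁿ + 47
O(2ⁿ)

The dominant term in 10·2ⁿ + 47 is 10·2ⁿ, which is Θ(2ⁿ).
Lower-order terms (47) are asymptotically negligible.
Constants are absorbed, so the tightest bound is O(2ⁿ).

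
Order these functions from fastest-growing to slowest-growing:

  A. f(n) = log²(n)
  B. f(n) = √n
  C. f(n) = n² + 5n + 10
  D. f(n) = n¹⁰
D > C > B > A

Comparing growth rates:
D = n¹⁰ is O(n¹⁰)
C = n² + 5n + 10 is O(n²)
B = √n is O(√n)
A = log²(n) is O(log² n)

Therefore, the order from fastest to slowest is: D > C > B > A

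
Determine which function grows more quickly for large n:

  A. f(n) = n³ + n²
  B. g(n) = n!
B

f(n) = n³ + n² is O(n³), while g(n) = n! is O(n!).
Since O(n!) grows faster than O(n³), g(n) dominates.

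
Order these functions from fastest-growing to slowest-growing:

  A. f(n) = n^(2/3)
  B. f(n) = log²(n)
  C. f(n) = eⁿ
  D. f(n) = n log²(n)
C > D > A > B

Comparing growth rates:
C = eⁿ is O(eⁿ)
D = n log²(n) is O(n log² n)
A = n^(2/3) is O(n^(2/3))
B = log²(n) is O(log² n)

Therefore, the order from fastest to slowest is: C > D > A > B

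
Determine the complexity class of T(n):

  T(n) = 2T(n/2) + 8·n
Θ(n log n)

Master Theorem: a = 2, b = 2, f(n) = 8·n.
Compute the critical exponent d = log₂(2) = 1.
Compare f(n) = Θ(n) against n^d:
  k = 1 = d, so f(n) = Θ(n^d) — Case 2.
  Work is balanced across levels: T(n) = Θ(n^d log n) = Θ(n log n).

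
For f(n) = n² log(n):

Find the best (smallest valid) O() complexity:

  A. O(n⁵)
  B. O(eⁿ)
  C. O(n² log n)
C

f(n) = n² log(n) is O(n² log n).
All listed options are valid Big-O bounds (upper bounds),
but O(n² log n) is the tightest (smallest valid bound).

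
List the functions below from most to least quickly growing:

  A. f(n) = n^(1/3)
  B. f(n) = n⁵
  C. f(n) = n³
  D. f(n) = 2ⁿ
D > B > C > A

Comparing growth rates:
D = 2ⁿ is O(2ⁿ)
B = n⁵ is O(n⁵)
C = n³ is O(n³)
A = n^(1/3) is O(n^(1/3))

Therefore, the order from fastest to slowest is: D > B > C > A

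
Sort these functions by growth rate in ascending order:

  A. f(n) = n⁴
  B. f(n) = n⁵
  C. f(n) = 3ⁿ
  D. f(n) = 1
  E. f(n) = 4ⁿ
D < A < B < C < E

Comparing growth rates:
D = 1 is O(1)
A = n⁴ is O(n⁴)
B = n⁵ is O(n⁵)
C = 3ⁿ is O(3ⁿ)
E = 4ⁿ is O(4ⁿ)

Therefore, the order from slowest to fastest is: D < A < B < C < E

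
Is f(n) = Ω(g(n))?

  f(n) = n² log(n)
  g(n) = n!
False

f(n) = n² log(n) is O(n² log n), and g(n) = n! is O(n!).
Since O(n² log n) grows slower than O(n!), f(n) = Ω(g(n)) is false.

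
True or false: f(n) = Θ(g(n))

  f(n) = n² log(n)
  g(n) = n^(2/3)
False

f(n) = n² log(n) is O(n² log n), and g(n) = n^(2/3) is O(n^(2/3)).
Since they have different growth rates, f(n) = Θ(g(n)) is false.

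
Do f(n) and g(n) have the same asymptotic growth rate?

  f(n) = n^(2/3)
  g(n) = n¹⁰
False

f(n) = n^(2/3) is O(n^(2/3)), and g(n) = n¹⁰ is O(n¹⁰).
Since they have different growth rates, f(n) = Θ(g(n)) is false.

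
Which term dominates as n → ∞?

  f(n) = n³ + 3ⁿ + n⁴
3ⁿ

Looking at each term:
  - n³ is O(n³)
  - 3ⁿ is O(3ⁿ)
  - n⁴ is O(n⁴)

The term 3ⁿ (O(3ⁿ)) grows fastest and dominates all others.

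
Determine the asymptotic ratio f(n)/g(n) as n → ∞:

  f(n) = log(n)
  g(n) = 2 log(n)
1/2

Since log(n) and 2 log(n) have the same growth rate (O(log n)),
the ratio converges to a constant: 1/2.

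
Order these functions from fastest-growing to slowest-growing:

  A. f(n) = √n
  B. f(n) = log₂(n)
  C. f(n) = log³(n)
A > C > B

Comparing growth rates:
A = √n is O(√n)
C = log³(n) is O(log³ n)
B = log₂(n) is O(log n)

Therefore, the order from fastest to slowest is: A > C > B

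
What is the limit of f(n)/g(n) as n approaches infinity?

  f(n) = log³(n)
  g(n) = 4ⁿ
0

Since log³(n) (O(log³ n)) grows slower than 4ⁿ (O(4ⁿ)),
the ratio f(n)/g(n) → 0 as n → ∞.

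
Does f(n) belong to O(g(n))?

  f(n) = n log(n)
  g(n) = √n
False

f(n) = n log(n) is O(n log n), and g(n) = √n is O(√n).
Since O(n log n) grows faster than O(√n), f(n) = O(g(n)) is false.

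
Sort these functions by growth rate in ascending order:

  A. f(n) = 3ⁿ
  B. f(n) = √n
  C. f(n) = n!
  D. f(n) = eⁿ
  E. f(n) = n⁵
B < E < D < A < C

Comparing growth rates:
B = √n is O(√n)
E = n⁵ is O(n⁵)
D = eⁿ is O(eⁿ)
A = 3ⁿ is O(3ⁿ)
C = n! is O(n!)

Therefore, the order from slowest to fastest is: B < E < D < A < C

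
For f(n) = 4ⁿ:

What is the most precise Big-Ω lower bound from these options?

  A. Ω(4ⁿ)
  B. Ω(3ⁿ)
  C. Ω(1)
A

f(n) = 4ⁿ is Ω(4ⁿ).
All listed options are valid Big-Ω bounds (lower bounds),
but Ω(4ⁿ) is the tightest (largest valid bound).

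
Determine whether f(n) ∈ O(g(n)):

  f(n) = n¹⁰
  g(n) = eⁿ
True

f(n) = n¹⁰ is O(n¹⁰), and g(n) = eⁿ is O(eⁿ).
Since O(n¹⁰) ⊆ O(eⁿ) (f grows no faster than g), f(n) = O(g(n)) is true.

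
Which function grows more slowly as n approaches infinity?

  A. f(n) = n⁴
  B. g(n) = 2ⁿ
A

f(n) = n⁴ is O(n⁴), while g(n) = 2ⁿ is O(2ⁿ).
Since O(n⁴) grows slower than O(2ⁿ), f(n) is dominated.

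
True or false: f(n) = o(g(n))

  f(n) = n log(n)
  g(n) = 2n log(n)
False

f(n) = n log(n) is O(n log n), and g(n) = 2n log(n) is O(n log n).
Since they have the same growth rate, f(n) = o(g(n)) is false.
(f = o(g) requires f to grow strictly slower, not equal.)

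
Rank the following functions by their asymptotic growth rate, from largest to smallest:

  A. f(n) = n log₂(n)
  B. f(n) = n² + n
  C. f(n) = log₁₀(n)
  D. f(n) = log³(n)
B > A > D > C

Comparing growth rates:
B = n² + n is O(n²)
A = n log₂(n) is O(n log n)
D = log³(n) is O(log³ n)
C = log₁₀(n) is O(log n)

Therefore, the order from fastest to slowest is: B > A > D > C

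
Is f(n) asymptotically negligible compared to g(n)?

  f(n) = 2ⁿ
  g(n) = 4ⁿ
True

f(n) = 2ⁿ is O(2ⁿ), and g(n) = 4ⁿ is O(4ⁿ).
Since O(2ⁿ) grows strictly slower than O(4ⁿ), f(n) = o(g(n)) is true.
This means lim(n→∞) f(n)/g(n) = 0.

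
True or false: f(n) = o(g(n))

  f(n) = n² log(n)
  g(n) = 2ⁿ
True

f(n) = n² log(n) is O(n² log n), and g(n) = 2ⁿ is O(2ⁿ).
Since O(n² log n) grows strictly slower than O(2ⁿ), f(n) = o(g(n)) is true.
This means lim(n→∞) f(n)/g(n) = 0.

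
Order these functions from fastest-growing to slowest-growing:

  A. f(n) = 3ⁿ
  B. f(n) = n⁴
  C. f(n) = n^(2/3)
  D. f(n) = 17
A > B > C > D

Comparing growth rates:
A = 3ⁿ is O(3ⁿ)
B = n⁴ is O(n⁴)
C = n^(2/3) is O(n^(2/3))
D = 17 is O(1)

Therefore, the order from fastest to slowest is: A > B > C > D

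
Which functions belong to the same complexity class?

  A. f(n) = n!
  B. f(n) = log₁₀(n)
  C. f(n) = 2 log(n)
B and C

Examining each function:
  A. n! is O(n!)
  B. log₁₀(n) is O(log n)
  C. 2 log(n) is O(log n)

Functions B and C both have the same complexity class.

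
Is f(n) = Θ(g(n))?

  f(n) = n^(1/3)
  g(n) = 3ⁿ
False

f(n) = n^(1/3) is O(n^(1/3)), and g(n) = 3ⁿ is O(3ⁿ).
Since they have different growth rates, f(n) = Θ(g(n)) is false.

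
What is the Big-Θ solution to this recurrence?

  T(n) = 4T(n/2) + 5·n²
Θ(n² log n)

Master Theorem: a = 4, b = 2, f(n) = 5·n².
Compute the critical exponent d = log₂(4) = 2.
Compare f(n) = Θ(n²) against n^d:
  k = 2 = d, so f(n) = Θ(n^d) — Case 2.
  Work is balanced across levels: T(n) = Θ(n^d log n) = Θ(n² log n).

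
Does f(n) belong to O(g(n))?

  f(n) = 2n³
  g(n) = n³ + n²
True

f(n) = 2n³ and g(n) = n³ + n² are both O(n³).
Big-O permits equal growth rates (f ≤ c·g for some c), so f(n) = O(g(n)) is true.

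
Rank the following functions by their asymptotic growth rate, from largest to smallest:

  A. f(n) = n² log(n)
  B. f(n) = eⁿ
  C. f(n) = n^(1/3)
B > A > C

Comparing growth rates:
B = eⁿ is O(eⁿ)
A = n² log(n) is O(n² log n)
C = n^(1/3) is O(n^(1/3))

Therefore, the order from fastest to slowest is: B > A > C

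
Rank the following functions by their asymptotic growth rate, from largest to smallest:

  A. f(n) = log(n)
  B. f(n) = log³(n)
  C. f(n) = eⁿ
C > B > A

Comparing growth rates:
C = eⁿ is O(eⁿ)
B = log³(n) is O(log³ n)
A = log(n) is O(log n)

Therefore, the order from fastest to slowest is: C > B > A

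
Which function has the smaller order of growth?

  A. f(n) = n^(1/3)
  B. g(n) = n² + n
A

f(n) = n^(1/3) is O(n^(1/3)), while g(n) = n² + n is O(n²).
Since O(n^(1/3)) grows slower than O(n²), f(n) is dominated.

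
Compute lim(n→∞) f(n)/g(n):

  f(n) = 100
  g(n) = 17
100/17

Since 100 and 17 have the same growth rate (O(1)),
the ratio converges to a constant: 100/17.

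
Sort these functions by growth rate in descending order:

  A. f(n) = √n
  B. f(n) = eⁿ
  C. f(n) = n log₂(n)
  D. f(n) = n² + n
B > D > C > A

Comparing growth rates:
B = eⁿ is O(eⁿ)
D = n² + n is O(n²)
C = n log₂(n) is O(n log n)
A = √n is O(√n)

Therefore, the order from fastest to slowest is: B > D > C > A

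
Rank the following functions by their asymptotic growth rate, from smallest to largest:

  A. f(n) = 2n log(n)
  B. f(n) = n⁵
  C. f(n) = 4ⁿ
A < B < C

Comparing growth rates:
A = 2n log(n) is O(n log n)
B = n⁵ is O(n⁵)
C = 4ⁿ is O(4ⁿ)

Therefore, the order from slowest to fastest is: A < B < C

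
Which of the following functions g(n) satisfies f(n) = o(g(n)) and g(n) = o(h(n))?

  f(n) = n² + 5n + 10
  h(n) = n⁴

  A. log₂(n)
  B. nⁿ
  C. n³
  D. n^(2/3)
C

We need g(n) with n² + 5n + 10 = o(g(n)) and g(n) = o(n⁴), i.e. O(n²) ≺ g ≺ O(n⁴).
Check each option:
  A. log₂(n) — O(log n) does not grow strictly faster than f(n)
  B. nⁿ — O(nⁿ) does not grow strictly slower than h(n)
  C. n³ — O(n³) is strictly between O(n²) and O(n⁴) ✓
  D. n^(2/3) — O(n^(2/3)) does not grow strictly faster than f(n)

Only option C (n³) lies strictly between.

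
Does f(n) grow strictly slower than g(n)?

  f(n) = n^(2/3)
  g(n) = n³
True

f(n) = n^(2/3) is O(n^(2/3)), and g(n) = n³ is O(n³).
Since O(n^(2/3)) grows strictly slower than O(n³), f(n) = o(g(n)) is true.
This means lim(n→∞) f(n)/g(n) = 0.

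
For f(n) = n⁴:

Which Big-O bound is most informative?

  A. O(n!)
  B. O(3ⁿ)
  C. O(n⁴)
C

f(n) = n⁴ is O(n⁴).
All listed options are valid Big-O bounds (upper bounds),
but O(n⁴) is the tightest (smallest valid bound).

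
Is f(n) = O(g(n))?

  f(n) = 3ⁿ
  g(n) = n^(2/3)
False

f(n) = 3ⁿ is O(3ⁿ), and g(n) = n^(2/3) is O(n^(2/3)).
Since O(3ⁿ) grows faster than O(n^(2/3)), f(n) = O(g(n)) is false.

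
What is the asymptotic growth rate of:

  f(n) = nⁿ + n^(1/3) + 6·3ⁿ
Θ(nⁿ)

Order the terms by growth rate: n^(1/3) ≺ 6·3ⁿ ≺ nⁿ.
The fastest-growing term nⁿ dominates as n → ∞; dropping its constant factor gives Θ(nⁿ).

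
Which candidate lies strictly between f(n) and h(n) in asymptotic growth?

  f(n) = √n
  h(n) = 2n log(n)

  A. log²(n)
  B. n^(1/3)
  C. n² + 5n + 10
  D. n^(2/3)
D

We need g(n) with √n = o(g(n)) and g(n) = o(2n log(n)), i.e. O(√n) ≺ g ≺ O(n log n).
Check each option:
  A. log²(n) — O(log² n) does not grow strictly faster than f(n)
  B. n^(1/3) — O(n^(1/3)) does not grow strictly faster than f(n)
  C. n² + 5n + 10 — O(n²) does not grow strictly slower than h(n)
  D. n^(2/3) — O(n^(2/3)) is strictly between O(√n) and O(n log n) ✓

Only option D (n^(2/3)) lies strictly between.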